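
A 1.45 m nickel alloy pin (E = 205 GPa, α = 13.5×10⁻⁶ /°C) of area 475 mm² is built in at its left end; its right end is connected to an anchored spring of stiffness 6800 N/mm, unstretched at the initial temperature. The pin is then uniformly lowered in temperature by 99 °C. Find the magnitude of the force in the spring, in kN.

P ≈ 12 kN

The unrestrained thermal change is αΔT L = 13.5×10⁻⁶ × 99 × 1450 = 1.938 mm.
Let P be the tensile force in the spring. The pin extends elastically by PL/(AE) and the spring stretches by P/k; together these equal δ_free.
So P = δ_free / [L/(AE) + 1/k] = 1.938 / [ 1450/(475×205×10³) + 1/(6800) ].
P = 1.938 / 0.0001619 = 11970 N.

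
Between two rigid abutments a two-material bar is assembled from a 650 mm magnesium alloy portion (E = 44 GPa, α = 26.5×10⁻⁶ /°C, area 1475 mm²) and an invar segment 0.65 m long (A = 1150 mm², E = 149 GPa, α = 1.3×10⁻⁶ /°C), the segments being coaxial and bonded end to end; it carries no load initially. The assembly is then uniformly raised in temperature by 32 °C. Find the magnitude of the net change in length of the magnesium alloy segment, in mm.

If the supports were absent, the total length change would be Σ αᵢΔT Lᵢ = 26.5×10⁻⁶×32×650 + 1.3×10⁻⁶×32×650 = 0.5782 mm.
The rigid supports impose zero overall length change; the single axial force P common to all segments must satisfy P Σ Lᵢ/(AᵢEᵢ) = δ_free.
The series flexibility is Σ Lᵢ/(AᵢEᵢ) = 650/(1475×44×10³) + 650/(1150×149×10³) = 1.381×10⁻⁵ mm/N.
Hence P = δ_free / Σ(L/AE) = 0.5782/1.381×10⁻⁵ = 41.87 kN (compressive).
For the magnesium alloy segment, free thermal change = 26.5×10⁻⁶×32×650 = 0.5512 mm and elastic change from P = 41870×650/(1475×44×10³) = 0.4194 mm; these oppose, so the net change is 0.132 mm (segment lengthens).

|ΔL| ≈ 0.132 mm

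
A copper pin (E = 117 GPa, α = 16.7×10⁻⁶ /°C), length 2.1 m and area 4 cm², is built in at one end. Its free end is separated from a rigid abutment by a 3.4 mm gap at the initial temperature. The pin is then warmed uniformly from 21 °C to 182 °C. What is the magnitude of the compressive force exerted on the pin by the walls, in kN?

Free thermal elongation = αΔT L = 16.7×10⁻⁶ × 161 × 2100 = 5.646 mm.
After closing the 3.4 mm clearance, 5.646 − 3.4 = 2.246 mm of expansion remains to be suppressed by the wall.
So σ = E(δ_free − g)/L = 117×10³ × 2.246/2100 = 125.1 MPa.
Force on the wall = σA = 125.1 × 400 mm² = 50.06 kN.

P ≈ 50.1 kN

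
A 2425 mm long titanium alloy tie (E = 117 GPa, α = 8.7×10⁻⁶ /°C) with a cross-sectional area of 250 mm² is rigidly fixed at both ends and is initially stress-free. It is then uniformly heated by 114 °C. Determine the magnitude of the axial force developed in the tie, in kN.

Full restraint means ε = 0, so the stress is σ = EαΔT = 117×10³ × 8.7×10⁻⁶ × 114 = 116 MPa.
Then P = σA = 116 × 250 mm² = 29.01 kN, compressive.

P ≈ 29 kN (compressive)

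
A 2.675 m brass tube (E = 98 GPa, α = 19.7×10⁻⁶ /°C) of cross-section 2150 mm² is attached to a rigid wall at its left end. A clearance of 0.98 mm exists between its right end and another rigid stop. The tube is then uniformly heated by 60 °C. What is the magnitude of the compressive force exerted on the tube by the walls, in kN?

P ≈ 172 kN

Unrestrained expansion: δ_free = αΔT L = 19.7×10⁻⁶ × 60 × 2675 = 3.162 mm.
After closing the 0.98 mm clearance, 3.162 − 0.98 = 2.182 mm of expansion remains to be suppressed by the wall.
That suppressed elongation corresponds to σ = E·Δ/L = 98×10³ × 2.182/2675 = 79.93 MPa.
P = σA = 79.93 × 2150 = 171.9 kN.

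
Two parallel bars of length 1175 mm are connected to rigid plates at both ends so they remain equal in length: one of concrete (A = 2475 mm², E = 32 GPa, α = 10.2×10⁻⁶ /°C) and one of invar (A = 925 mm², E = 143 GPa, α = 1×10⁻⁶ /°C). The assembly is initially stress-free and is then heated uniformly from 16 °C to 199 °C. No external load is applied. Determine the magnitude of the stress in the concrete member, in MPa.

Both members must finish at the same length. With the larger α, the concrete tends to over-expand; the plates restrain it, putting the concrete in compression and the invar in tension. With no external load the two internal forces are equal and opposite, magnitude P.
Equating the net (thermal + elastic) strains gives |α₁ − α₂|·ΔT = P·[1/(A₁E₁) + 1/(A₂E₂)].
|α₁ − α₂|·ΔT = 9.2×10⁻⁶ × 183 = 0.001684.
1/(A₁E₁) + 1/(A₂E₂) = 1/(2475×32×10³) + 1/(925×143×10³) = 2.019×10⁻⁸ N⁻¹.
So P = 0.001684 / 2.019×10⁻⁸ = 83.4 kN.
σ_{concrete} = P/A₁ = 83400/2475 = 33.7 MPa, compressive.

σ ≈ 33.7 MPa (compressive)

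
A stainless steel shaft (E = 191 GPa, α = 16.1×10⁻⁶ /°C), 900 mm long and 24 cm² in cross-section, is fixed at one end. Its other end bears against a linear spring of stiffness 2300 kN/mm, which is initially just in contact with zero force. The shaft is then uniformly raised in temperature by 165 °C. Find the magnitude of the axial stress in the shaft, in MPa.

If the spring were absent the shaft would lengthen by αΔT L = 16.1×10⁻⁶ × 165 × 900 = 2.391 mm.
Let P be the compressive force at the spring. The shaft shortens elastically by PL/(AE) and the spring compresses by P/k; together these equal δ_free.
So P = δ_free / [L/(AE) + 1/k] = 2.391 / [ 900/(2400×191×10³) + 1/(2300×10³) ].
P = 2.391 / 2.398×10⁻⁶ = 997000 N.
σ = P/A = 997000/2400 = 415.4 MPa.

σ ≈ 415 MPa (compressive)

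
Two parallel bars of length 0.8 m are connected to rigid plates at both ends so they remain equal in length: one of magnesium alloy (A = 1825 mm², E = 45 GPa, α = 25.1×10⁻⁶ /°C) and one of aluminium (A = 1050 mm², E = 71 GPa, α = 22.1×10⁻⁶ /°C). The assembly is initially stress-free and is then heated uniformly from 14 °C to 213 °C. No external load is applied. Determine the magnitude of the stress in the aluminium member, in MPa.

σ ≈ 22.2 MPa (tensile)

The magnesium alloy has the larger α, so on heating it would change length more than the aluminium if both were free. The rigid plates force a common final length, so the magnesium alloy is put into compression and the aluminium into tension, with equal and opposite forces P (no external load).
Equating the net (thermal + elastic) strains gives |α₁ − α₂|·ΔT = P·[1/(A₁E₁) + 1/(A₂E₂)].
|α₁ − α₂|·ΔT = 3×10⁻⁶ × 199 = 0.000597.
1/(A₁E₁) + 1/(A₂E₂) = 1/(1825×45×10³) + 1/(1050×71×10³) = 2.559×10⁻⁸ N⁻¹.
P = 0.000597 / 2.559×10⁻⁸ = 23330 N = 23.33 kN.
σ_{aluminium} = P/A₂ = 23330/1050 = 22.22 MPa, tensile.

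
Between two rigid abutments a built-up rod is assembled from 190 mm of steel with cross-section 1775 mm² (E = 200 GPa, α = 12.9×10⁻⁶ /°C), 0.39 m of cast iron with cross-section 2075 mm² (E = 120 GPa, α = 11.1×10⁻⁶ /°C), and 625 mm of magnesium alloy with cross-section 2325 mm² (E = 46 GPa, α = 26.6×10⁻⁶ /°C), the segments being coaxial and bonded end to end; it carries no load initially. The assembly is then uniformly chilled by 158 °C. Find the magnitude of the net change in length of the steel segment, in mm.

|ΔL| ≈ 0.138 mm

With the walls removed the bar would change length by δ_free = Σ αᵢΔT Lᵢ = 12.9×10⁻⁶×158×190 + 11.1×10⁻⁶×158×390 + 26.6×10⁻⁶×158×625 = 3.698 mm.
The walls prevent any net length change, so an axial force P (same in every segment) develops. Compatibility: P · Σ Lᵢ/(AᵢEᵢ) = δ_free.
The series flexibility is Σ Lᵢ/(AᵢEᵢ) = 190/(1775×200×10³) + 390/(2075×120×10³) + 625/(2325×46×10³) = 7.945×10⁻⁶ mm/N.
P = 3.698 / 7.945×10⁻⁶ = 465400 N = 465.4 kN, tensile.
For the steel segment, free thermal change = 12.9×10⁻⁶×158×190 = 0.3873 mm and elastic change from P = 465400×190/(1775×200×10³) = 0.2491 mm; these oppose, so the net change is 0.138 mm (segment shortens).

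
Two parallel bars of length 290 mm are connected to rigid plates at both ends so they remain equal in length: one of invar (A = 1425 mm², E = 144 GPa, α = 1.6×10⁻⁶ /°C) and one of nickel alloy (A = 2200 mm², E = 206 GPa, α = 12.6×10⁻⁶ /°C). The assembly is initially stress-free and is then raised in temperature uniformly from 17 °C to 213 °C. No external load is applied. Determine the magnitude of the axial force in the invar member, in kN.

Both members must finish at the same length. With the larger α, the nickel alloy tends to over-expand; the plates restrain it, putting the nickel alloy in compression and the invar in tension. With no external load the two internal forces are equal and opposite, magnitude P.
Setting the final lengths equal and cancelling L: (α₁ − α₂)ΔT = P/(A₁E₁) + P/(A₂E₂).
|α₁ − α₂|·ΔT = 11×10⁻⁶ × 196 = 0.002156.
1/(A₁E₁) + 1/(A₂E₂) = 1/(1425×144×10³) + 1/(2200×206×10³) = 7.08×10⁻⁹ N⁻¹.
P = 0.002156 / 7.08×10⁻⁹ = 304500 N = 304.5 kN.

P ≈ 305 kN (tensile in the invar)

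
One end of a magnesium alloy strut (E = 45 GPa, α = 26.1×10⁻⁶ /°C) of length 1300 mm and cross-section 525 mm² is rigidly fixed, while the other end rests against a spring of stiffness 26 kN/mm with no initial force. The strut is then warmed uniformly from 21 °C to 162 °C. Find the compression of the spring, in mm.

If the spring were absent the strut would lengthen by αΔT L = 26.1×10⁻⁶ × 141 × 1300 = 4.784 mm.
Let P be the compressive force at the spring. The strut shortens elastically by PL/(AE) and the spring compresses by P/k; together these equal δ_free.
So P = δ_free / [L/(AE) + 1/k] = 4.784 / [ 1300/(525×45×10³) + 1/(26×10³) ].
P = 4.784 / 9.349×10⁻⁵ = 51170 N.
Spring compression = P/k = 51170/(26×10³) = 1.968 mm.

δ ≈ 1.97 mm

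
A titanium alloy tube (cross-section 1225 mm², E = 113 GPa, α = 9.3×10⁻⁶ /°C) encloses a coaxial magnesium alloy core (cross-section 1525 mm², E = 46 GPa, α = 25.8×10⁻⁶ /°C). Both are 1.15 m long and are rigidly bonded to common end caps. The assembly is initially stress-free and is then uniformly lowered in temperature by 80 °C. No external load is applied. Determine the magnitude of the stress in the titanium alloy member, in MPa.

Both members must finish at the same length. With the larger α, the magnesium alloy tends to over-contract; the plates restrain it, putting the magnesium alloy in tension and the titanium alloy in compression. With no external load the two internal forces are equal and opposite, magnitude P.
Setting the final lengths equal and cancelling L: (α₁ − α₂)ΔT = P/(A₁E₁) + P/(A₂E₂).
|α₁ − α₂|·ΔT = 16.5×10⁻⁶ × 80 = 0.00132.
1/(A₁E₁) + 1/(A₂E₂) = 1/(1225×113×10³) + 1/(1525×46×10³) = 2.148×10⁻⁸ N⁻¹.
So P = 0.00132 / 2.148×10⁻⁸ = 61.45 kN.
σ_{titanium alloy} = P/A₁ = 61450/1225 = 50.17 MPa, compressive.

σ ≈ 50.2 MPa (compressive)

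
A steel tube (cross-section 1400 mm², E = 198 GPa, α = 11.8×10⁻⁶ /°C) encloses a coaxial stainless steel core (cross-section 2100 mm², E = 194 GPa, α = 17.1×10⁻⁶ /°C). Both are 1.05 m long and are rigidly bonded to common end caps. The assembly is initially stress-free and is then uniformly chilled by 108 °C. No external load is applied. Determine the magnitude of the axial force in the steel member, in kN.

Equilibrium of a rigid end plate with no external load gives equal and opposite internal forces ±P in the two members. Since α_{stainless steel} > α_{steel}, cooling drives the stainless steel into tension and the steel into compression.
Equating the net (thermal + elastic) strains gives |α₁ − α₂|·ΔT = P·[1/(A₁E₁) + 1/(A₂E₂)].
|α₁ − α₂|·ΔT = 5.3×10⁻⁶ × 108 = 0.0005724.
1/(A₁E₁) + 1/(A₂E₂) = 1/(1400×198×10³) + 1/(2100×194×10³) = 6.062×10⁻⁹ N⁻¹.
So P = 0.0005724 / 6.062×10⁻⁹ = 94.42 kN.

P ≈ 94.4 kN (compressive in the steel)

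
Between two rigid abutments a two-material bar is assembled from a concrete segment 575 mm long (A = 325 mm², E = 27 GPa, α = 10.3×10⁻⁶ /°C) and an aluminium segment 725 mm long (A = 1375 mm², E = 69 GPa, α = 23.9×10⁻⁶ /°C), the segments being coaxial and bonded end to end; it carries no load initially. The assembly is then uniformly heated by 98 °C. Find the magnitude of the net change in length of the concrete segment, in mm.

With the walls removed the bar would change length by δ_free = Σ αᵢΔT Lᵢ = 10.3×10⁻⁶×98×575 + 23.9×10⁻⁶×98×725 = 2.278 mm.
The walls prevent any net length change, so an axial force P (same in every segment) develops. Compatibility: P · Σ Lᵢ/(AᵢEᵢ) = δ_free.
The series flexibility is Σ Lᵢ/(AᵢEᵢ) = 575/(325×27×10³) + 725/(1375×69×10³) = 7.317×10⁻⁵ mm/N.
Hence P = δ_free / Σ(L/AE) = 2.278/7.317×10⁻⁵ = 31.14 kN (compressive).
For the concrete segment, free thermal change = 10.3×10⁻⁶×98×575 = 0.5804 mm and elastic change from P = 31140×575/(325×27×10³) = 2.041 mm; these oppose, so the net change is 1.46 mm (segment shortens).

|ΔL| ≈ 1.46 mm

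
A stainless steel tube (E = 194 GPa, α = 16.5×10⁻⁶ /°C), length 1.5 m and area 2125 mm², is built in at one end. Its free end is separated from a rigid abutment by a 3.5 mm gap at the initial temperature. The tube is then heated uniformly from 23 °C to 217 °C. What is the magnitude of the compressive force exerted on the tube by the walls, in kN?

If the wall were absent the tube would grow by αΔT L = 16.5×10⁻⁶ × 194 × 1500 = 4.801 mm.
This exceeds the 3.5 mm gap, so the wall pushes back. The portion of expansion that must be recovered elastically is δ_free − gap = 4.801 − 3.5 = 1.301 mm.
Compatibility: PL/(AE) = 1.301 mm, so σ = P/A = E × (1.301/1500) = 168.3 MPa.
Force on the wall = σA = 168.3 × 2125 mm² = 357.7 kN.

P ≈ 358 kN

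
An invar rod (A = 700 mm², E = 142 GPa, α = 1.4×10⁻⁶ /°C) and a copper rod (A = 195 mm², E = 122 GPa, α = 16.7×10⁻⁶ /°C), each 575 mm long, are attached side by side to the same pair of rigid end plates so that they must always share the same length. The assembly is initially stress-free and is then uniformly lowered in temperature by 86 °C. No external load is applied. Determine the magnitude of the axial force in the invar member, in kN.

The copper has the larger α, so on cooling it would change length more than the invar if both were free. The rigid plates force a common final length, so the copper is put into tension and the invar into compression, with equal and opposite forces P (no external load).
Setting the final lengths equal and cancelling L: (α₁ − α₂)ΔT = P/(A₁E₁) + P/(A₂E₂).
|α₁ − α₂|·ΔT = 15.3×10⁻⁶ × 86 = 0.001316.
1/(A₁E₁) + 1/(A₂E₂) = 1/(700×142×10³) + 1/(195×122×10³) = 5.209×10⁻⁸ N⁻¹.
So P = 0.001316 / 5.209×10⁻⁸ = 25.26 kN.

P ≈ 25.3 kN (compressive in the invar)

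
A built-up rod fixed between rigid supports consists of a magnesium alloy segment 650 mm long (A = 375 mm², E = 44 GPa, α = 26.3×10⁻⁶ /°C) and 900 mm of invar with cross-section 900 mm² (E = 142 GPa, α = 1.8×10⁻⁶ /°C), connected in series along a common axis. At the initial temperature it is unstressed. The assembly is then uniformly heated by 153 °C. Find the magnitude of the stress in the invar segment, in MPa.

If the supports were absent, the total length change would be Σ αᵢΔT Lᵢ = 26.3×10⁻⁶×153×650 + 1.8×10⁻⁶×153×900 = 2.863 mm.
Since the ends are fixed, an axial force P builds up, equal in every segment, with P · Σ Lᵢ/(AᵢEᵢ) = δ_free.
Σ Lᵢ/(AᵢEᵢ) = 650/(375×44×10³) + 900/(900×142×10³) = 4.644×10⁻⁵ mm/N.
P = 2.863 / 4.644×10⁻⁵ = 61660 N = 61.66 kN, compressive.
σ_{invar} = P / A = 61660 / 900 = 68.51 MPa.

σ ≈ 68.5 MPa (compressive)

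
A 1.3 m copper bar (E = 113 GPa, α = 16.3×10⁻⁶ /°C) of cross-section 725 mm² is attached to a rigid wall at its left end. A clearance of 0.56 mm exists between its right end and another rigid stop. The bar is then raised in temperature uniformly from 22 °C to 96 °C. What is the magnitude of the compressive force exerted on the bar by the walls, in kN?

Unrestrained expansion: δ_free = αΔT L = 16.3×10⁻⁶ × 74 × 1300 = 1.568 mm.
After closing the 0.56 mm clearance, 1.568 − 0.56 = 1.008 mm of expansion remains to be suppressed by the wall.
That suppressed elongation corresponds to σ = E·Δ/L = 113×10³ × 1.008/1300 = 87.62 MPa.
P = σA = 87.62 × 725 = 63.53 kN.

P ≈ 63.5 kN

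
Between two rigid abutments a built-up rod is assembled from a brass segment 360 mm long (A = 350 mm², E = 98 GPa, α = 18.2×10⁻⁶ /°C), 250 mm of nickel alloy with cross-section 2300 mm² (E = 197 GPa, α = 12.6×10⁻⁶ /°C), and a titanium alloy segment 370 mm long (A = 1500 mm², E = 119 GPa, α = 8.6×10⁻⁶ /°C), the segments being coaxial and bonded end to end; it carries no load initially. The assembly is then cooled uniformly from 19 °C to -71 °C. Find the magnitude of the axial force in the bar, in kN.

P ≈ 88.4 kN (tensile)

If the supports were absent, the total length change would be Σ αᵢΔT Lᵢ = 18.2×10⁻⁶×90×360 + 12.6×10⁻⁶×90×250 + 8.6×10⁻⁶×90×370 = 1.16 mm.
Since the ends are fixed, an axial force P builds up, equal in every segment, with P · Σ Lᵢ/(AᵢEᵢ) = δ_free.
The series flexibility is Σ Lᵢ/(AᵢEᵢ) = 360/(350×98×10³) + 250/(2300×197×10³) + 370/(1500×119×10³) = 1.312×10⁻⁵ mm/N.
P = 1.16 / 1.312×10⁻⁵ = 88380 N = 88.38 kN, tensile.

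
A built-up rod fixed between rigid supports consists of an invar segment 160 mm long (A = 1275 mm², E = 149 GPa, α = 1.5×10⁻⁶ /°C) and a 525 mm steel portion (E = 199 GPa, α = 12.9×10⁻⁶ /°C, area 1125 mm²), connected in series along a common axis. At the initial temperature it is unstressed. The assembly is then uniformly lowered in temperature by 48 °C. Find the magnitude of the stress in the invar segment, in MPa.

With the walls removed the bar would change length by δ_free = Σ αᵢΔT Lᵢ = 1.5×10⁻⁶×48×160 + 12.9×10⁻⁶×48×525 = 0.3366 mm.
The rigid supports impose zero overall length change; the single axial force P common to all segments must satisfy P Σ Lᵢ/(AᵢEᵢ) = δ_free.
The series flexibility is Σ Lᵢ/(AᵢEᵢ) = 160/(1275×149×10³) + 525/(1125×199×10³) = 3.187×10⁻⁶ mm/N.
Hence P = δ_free / Σ(L/AE) = 0.3366/3.187×10⁻⁶ = 105.6 kN (tensile).
σ_{invar} = P / A = 105600 / 1275 = 82.83 MPa.

σ ≈ 82.8 MPa (tensile)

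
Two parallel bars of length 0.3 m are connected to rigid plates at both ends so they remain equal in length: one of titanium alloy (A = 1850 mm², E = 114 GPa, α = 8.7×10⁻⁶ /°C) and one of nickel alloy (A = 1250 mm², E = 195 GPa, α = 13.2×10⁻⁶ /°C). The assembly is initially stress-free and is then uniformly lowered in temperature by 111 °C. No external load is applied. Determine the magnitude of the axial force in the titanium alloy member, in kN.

P ≈ 56.5 kN (compressive in the titanium alloy)

Equilibrium of a rigid end plate with no external load gives equal and opposite internal forces ±P in the two members. Since α_{nickel alloy} > α_{titanium alloy}, cooling drives the nickel alloy into tension and the titanium alloy into compression.
Setting the final lengths equal and cancelling L: (α₁ − α₂)ΔT = P/(A₁E₁) + P/(A₂E₂).
|α₁ − α₂|·ΔT = 4.5×10⁻⁶ × 111 = 0.0004995.
1/(A₁E₁) + 1/(A₂E₂) = 1/(1850×114×10³) + 1/(1250×195×10³) = 8.844×10⁻⁹ N⁻¹.
P = 0.0004995 / 8.844×10⁻⁹ = 56480 N = 56.48 kN.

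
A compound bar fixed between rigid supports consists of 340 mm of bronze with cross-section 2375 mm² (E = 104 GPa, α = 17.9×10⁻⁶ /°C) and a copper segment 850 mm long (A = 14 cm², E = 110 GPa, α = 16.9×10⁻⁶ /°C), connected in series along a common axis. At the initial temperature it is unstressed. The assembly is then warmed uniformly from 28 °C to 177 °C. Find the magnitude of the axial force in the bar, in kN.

If the supports were absent, the total length change would be Σ αᵢΔT Lᵢ = 17.9×10⁻⁶×149×340 + 16.9×10⁻⁶×149×850 = 3.047 mm.
The rigid supports impose zero overall length change; the single axial force P common to all segments must satisfy P Σ Lᵢ/(AᵢEᵢ) = δ_free.
Σ Lᵢ/(AᵢEᵢ) = 340/(2375×104×10³) + 850/(1400×110×10³) = 6.896×10⁻⁶ mm/N.
So P = 3.047 / 6.896×10⁻⁶ = 441.9 kN, compressive.

P ≈ 442 kN (compressive)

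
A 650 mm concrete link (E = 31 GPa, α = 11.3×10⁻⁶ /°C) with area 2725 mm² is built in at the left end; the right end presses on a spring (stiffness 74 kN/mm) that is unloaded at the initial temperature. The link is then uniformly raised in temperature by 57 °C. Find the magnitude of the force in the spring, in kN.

P ≈ 19.7 kN

If the spring were absent the link would lengthen by αΔT L = 11.3×10⁻⁶ × 57 × 650 = 0.4187 mm.
With a force P in the spring, the elastic change of the link is PL/(AE) and that of the spring is P/k; compatibility requires their sum to equal δ_free.
So P = δ_free / [L/(AE) + 1/k] = 0.4187 / [ 650/(2725×31×10³) + 1/(74×10³) ].
P = 0.4187 / 2.121×10⁻⁵ = 19740 N.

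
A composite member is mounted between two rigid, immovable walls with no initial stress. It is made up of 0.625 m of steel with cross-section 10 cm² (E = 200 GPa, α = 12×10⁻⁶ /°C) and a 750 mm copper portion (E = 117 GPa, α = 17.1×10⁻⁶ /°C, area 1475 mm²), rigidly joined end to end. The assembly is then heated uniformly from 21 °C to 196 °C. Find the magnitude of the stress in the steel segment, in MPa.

Free thermal expansion of the whole bar: Σ αᵢΔT Lᵢ = 12×10⁻⁶×175×625 + 17.1×10⁻⁶×175×750 = 3.557 mm.
The walls prevent any net length change, so an axial force P (same in every segment) develops. Compatibility: P · Σ Lᵢ/(AᵢEᵢ) = δ_free.
Σ Lᵢ/(AᵢEᵢ) = 625/(1000×200×10³) + 750/(1475×117×10³) = 7.471×10⁻⁶ mm/N.
Hence P = δ_free / Σ(L/AE) = 3.557/7.471×10⁻⁶ = 476.1 kN (compressive).
σ_{steel} = P / A = 476100 / 1000 = 476.1 MPa.

σ ≈ 476 MPa (compressive)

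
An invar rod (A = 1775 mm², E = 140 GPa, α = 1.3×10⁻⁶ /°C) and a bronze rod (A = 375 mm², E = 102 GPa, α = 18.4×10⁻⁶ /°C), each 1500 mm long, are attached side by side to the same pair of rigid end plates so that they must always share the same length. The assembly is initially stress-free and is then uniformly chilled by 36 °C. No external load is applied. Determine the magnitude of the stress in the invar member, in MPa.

The bronze has the larger α, so on cooling it would change length more than the invar if both were free. The rigid plates force a common final length, so the bronze is put into tension and the invar into compression, with equal and opposite forces P (no external load).
Equating the net (thermal + elastic) strains gives |α₁ − α₂|·ΔT = P·[1/(A₁E₁) + 1/(A₂E₂)].
|α₁ − α₂|·ΔT = 17.1×10⁻⁶ × 36 = 0.0006156.
1/(A₁E₁) + 1/(A₂E₂) = 1/(1775×140×10³) + 1/(375×102×10³) = 3.017×10⁻⁸ N⁻¹.
So P = 0.0006156 / 3.017×10⁻⁸ = 20.41 kN.
σ_{invar} = P/A₁ = 20410/1775 = 11.5 MPa, compressive.

σ ≈ 11.5 MPa (compressive)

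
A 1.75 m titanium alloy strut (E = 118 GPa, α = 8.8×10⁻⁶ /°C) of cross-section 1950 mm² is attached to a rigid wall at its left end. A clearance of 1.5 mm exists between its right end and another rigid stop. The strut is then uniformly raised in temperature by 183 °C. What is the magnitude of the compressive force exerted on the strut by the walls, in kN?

If the wall were absent the strut would grow by αΔT L = 8.8×10⁻⁶ × 183 × 1750 = 2.818 mm.
The gap closes (δ_free > 1.5 mm) and the wall then resists a further 2.818 − 1.5 = 1.318 mm of expansion.
Compatibility: PL/(AE) = 1.318 mm, so σ = P/A = E × (1.318/1750) = 88.88 MPa.
Force on the wall = σA = 88.88 × 1950 mm² = 173.3 kN.

P ≈ 173 kN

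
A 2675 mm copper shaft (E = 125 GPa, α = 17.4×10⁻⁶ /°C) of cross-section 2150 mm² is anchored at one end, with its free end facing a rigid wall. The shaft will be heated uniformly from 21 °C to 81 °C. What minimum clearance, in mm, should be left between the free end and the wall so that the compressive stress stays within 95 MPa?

g ≈ 0.76 mm

With no wall the shaft would lengthen by αΔT L = 17.4×10⁻⁶ × 60 × 2675 = 2.793 mm.
A stress of 95 MPa corresponds to the wall pushing the shaft back by σL/E = 95×2675/(125×10³) = 2.033 mm.
So the gap has to take up the difference, g_min = δ_free − σL/E = 2.793 − 2.033 = 0.7597 mm.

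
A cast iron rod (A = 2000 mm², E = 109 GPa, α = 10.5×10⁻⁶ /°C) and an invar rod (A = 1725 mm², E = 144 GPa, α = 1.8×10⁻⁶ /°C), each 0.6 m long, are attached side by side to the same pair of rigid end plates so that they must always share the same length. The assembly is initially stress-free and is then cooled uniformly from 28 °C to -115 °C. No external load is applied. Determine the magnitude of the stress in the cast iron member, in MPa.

σ ≈ 72.2 MPa (tensile)

Both members must finish at the same length. With the larger α, the cast iron tends to over-contract; the plates restrain it, putting the cast iron in tension and the invar in compression. With no external load the two internal forces are equal and opposite, magnitude P.
Equating the net (thermal + elastic) strains gives |α₁ − α₂|·ΔT = P·[1/(A₁E₁) + 1/(A₂E₂)].
|α₁ − α₂|·ΔT = 8.7×10⁻⁶ × 143 = 0.001244.
1/(A₁E₁) + 1/(A₂E₂) = 1/(2000×109×10³) + 1/(1725×144×10³) = 8.613×10⁻⁹ N⁻¹.
So P = 0.001244 / 8.613×10⁻⁹ = 144.4 kN.
σ_{cast iron} = P/A₁ = 144400/2000 = 72.22 MPa, tensile.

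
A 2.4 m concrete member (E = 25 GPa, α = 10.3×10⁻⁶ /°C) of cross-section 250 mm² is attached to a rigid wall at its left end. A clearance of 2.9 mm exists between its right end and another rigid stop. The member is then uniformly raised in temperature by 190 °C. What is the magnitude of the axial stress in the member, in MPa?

σ ≈ 18.7 MPa (compressive)

Free thermal elongation = αΔT L = 10.3×10⁻⁶ × 190 × 2400 = 4.697 mm.
After closing the 2.9 mm clearance, 4.697 − 2.9 = 1.797 mm of expansion remains to be suppressed by the wall.
So σ = E(δ_free − g)/L = 25×10³ × 1.797/2400 = 18.72 MPa.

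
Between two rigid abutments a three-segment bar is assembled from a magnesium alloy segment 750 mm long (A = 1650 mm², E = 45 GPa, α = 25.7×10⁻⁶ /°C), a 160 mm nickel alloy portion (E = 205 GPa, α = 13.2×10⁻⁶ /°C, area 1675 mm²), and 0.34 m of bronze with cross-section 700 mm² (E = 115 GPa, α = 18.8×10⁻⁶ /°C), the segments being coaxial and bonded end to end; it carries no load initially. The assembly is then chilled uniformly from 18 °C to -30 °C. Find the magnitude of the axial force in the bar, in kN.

With the walls removed the bar would change length by δ_free = Σ αᵢΔT Lᵢ = 25.7×10⁻⁶×48×750 + 13.2×10⁻⁶×48×160 + 18.8×10⁻⁶×48×340 = 1.333 mm.
Since the ends are fixed, an axial force P builds up, equal in every segment, with P · Σ Lᵢ/(AᵢEᵢ) = δ_free.
The series flexibility is Σ Lᵢ/(AᵢEᵢ) = 750/(1650×45×10³) + 160/(1675×205×10³) + 340/(700×115×10³) = 1.479×10⁻⁵ mm/N.
So P = 1.333 / 1.479×10⁻⁵ = 90.15 kN, tensile.

P ≈ 90.2 kN (tensile)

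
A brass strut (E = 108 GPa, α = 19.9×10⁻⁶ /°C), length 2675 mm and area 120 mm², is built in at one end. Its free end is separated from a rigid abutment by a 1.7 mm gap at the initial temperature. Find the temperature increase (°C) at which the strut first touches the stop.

ΔT ≈ 31.9 °C

Contact occurs when the free expansion equals the gap: αΔT L = 1.7 mm.
ΔT = 1.7 / (19.9×10⁻⁶ × 2675) = 31.94 °C.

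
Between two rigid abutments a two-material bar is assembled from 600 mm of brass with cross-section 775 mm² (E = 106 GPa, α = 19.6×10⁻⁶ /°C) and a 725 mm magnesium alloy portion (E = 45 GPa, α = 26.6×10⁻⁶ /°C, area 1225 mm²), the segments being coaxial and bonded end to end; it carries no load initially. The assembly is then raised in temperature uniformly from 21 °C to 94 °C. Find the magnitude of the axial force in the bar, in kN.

Free thermal expansion of the whole bar: Σ αᵢΔT Lᵢ = 19.6×10⁻⁶×73×600 + 26.6×10⁻⁶×73×725 = 2.266 mm.
Since the ends are fixed, an axial force P builds up, equal in every segment, with P · Σ Lᵢ/(AᵢEᵢ) = δ_free.
Σ Lᵢ/(AᵢEᵢ) = 600/(775×106×10³) + 725/(1225×45×10³) = 2.046×10⁻⁵ mm/N.
So P = 2.266 / 2.046×10⁻⁵ = 110.8 kN, compressive.

P ≈ 111 kN (compressive)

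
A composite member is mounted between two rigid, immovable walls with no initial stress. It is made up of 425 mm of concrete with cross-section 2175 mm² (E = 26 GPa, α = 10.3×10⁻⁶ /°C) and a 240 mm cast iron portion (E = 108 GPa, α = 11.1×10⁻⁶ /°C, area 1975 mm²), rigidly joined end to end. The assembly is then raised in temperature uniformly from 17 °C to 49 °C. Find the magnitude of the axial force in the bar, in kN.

P ≈ 26.1 kN (compressive)

Free thermal expansion of the whole bar: Σ αᵢΔT Lᵢ = 10.3×10⁻⁶×32×425 + 11.1×10⁻⁶×32×240 = 0.2253 mm.
The rigid supports impose zero overall length change; the single axial force P common to all segments must satisfy P Σ Lᵢ/(AᵢEᵢ) = δ_free.
The series flexibility is Σ Lᵢ/(AᵢEᵢ) = 425/(2175×26×10³) + 240/(1975×108×10³) = 8.641×10⁻⁶ mm/N.
So P = 0.2253 / 8.641×10⁻⁶ = 26.08 kN, compressive.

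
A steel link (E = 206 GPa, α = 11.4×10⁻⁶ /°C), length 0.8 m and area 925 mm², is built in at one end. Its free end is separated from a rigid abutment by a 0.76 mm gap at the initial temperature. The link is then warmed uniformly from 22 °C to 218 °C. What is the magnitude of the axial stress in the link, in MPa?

σ ≈ 265 MPa (compressive)

If the wall were absent the link would grow by αΔT L = 11.4×10⁻⁶ × 196 × 800 = 1.788 mm.
After closing the 0.76 mm clearance, 1.788 − 0.76 = 1.028 mm of expansion remains to be suppressed by the wall.
So σ = E(δ_free − g)/L = 206×10³ × 1.028/800 = 264.6 MPa.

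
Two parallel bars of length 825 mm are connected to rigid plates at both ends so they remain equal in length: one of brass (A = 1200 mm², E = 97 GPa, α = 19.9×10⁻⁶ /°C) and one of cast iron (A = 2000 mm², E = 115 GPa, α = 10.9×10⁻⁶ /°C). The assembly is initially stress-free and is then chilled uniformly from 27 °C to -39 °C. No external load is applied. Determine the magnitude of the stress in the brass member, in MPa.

Equilibrium of a rigid end plate with no external load gives equal and opposite internal forces ±P in the two members. Since α_{brass} > α_{cast iron}, cooling drives the brass into tension and the cast iron into compression.
Setting the final lengths equal and cancelling L: (α₁ − α₂)ΔT = P/(A₁E₁) + P/(A₂E₂).
|α₁ − α₂|·ΔT = 9×10⁻⁶ × 66 = 0.000594.
1/(A₁E₁) + 1/(A₂E₂) = 1/(1200×97×10³) + 1/(2000×115×10³) = 1.294×10⁻⁸ N⁻¹.
So P = 0.000594 / 1.294×10⁻⁸ = 45.91 kN.
σ_{brass} = P/A₁ = 45910/1200 = 38.26 MPa, tensile.

σ ≈ 38.3 MPa (tensile)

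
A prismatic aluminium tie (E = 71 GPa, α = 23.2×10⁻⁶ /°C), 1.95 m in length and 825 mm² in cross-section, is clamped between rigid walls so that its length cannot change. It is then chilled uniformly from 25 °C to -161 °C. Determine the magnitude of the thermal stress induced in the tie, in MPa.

σ ≈ 306 MPa (tensile)

The supports are rigid, so the total axial strain is zero. The restrained thermal strain is ε = αΔT = 23.2×10⁻⁶ × 186 = 4315.2×10⁻⁶.
The stress required to suppress this strain is σ = Eε = 71×10³ × 4315.2×10⁻⁶ = 306.4 MPa, tensile since the tie is trying to contract.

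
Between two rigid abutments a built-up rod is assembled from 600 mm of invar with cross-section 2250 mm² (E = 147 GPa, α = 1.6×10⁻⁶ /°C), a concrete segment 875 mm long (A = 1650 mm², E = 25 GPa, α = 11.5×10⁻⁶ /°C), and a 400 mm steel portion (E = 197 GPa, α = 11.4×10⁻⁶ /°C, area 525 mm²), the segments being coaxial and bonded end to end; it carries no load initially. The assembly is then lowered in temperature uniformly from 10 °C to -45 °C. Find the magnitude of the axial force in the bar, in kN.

With the walls removed the bar would change length by δ_free = Σ αᵢΔT Lᵢ = 1.6×10⁻⁶×55×600 + 11.5×10⁻⁶×55×875 + 11.4×10⁻⁶×55×400 = 0.857 mm.
The walls prevent any net length change, so an axial force P (same in every segment) develops. Compatibility: P · Σ Lᵢ/(AᵢEᵢ) = δ_free.
The series flexibility is Σ Lᵢ/(AᵢEᵢ) = 600/(2250×147×10³) + 875/(1650×25×10³) + 400/(525×197×10³) = 2.689×10⁻⁵ mm/N.
So P = 0.857 / 2.689×10⁻⁵ = 31.87 kN, tensile.

P ≈ 31.9 kN (tensile)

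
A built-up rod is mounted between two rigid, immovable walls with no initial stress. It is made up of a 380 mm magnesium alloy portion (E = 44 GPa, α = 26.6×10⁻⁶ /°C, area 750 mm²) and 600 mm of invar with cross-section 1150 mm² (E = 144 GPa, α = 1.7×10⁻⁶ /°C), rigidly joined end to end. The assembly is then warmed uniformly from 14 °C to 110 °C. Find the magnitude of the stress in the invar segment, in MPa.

If the supports were absent, the total length change would be Σ αᵢΔT Lᵢ = 26.6×10⁻⁶×96×380 + 1.7×10⁻⁶×96×600 = 1.068 mm.
The rigid supports impose zero overall length change; the single axial force P common to all segments must satisfy P Σ Lᵢ/(AᵢEᵢ) = δ_free.
The series flexibility is Σ Lᵢ/(AᵢEᵢ) = 380/(750×44×10³) + 600/(1150×144×10³) = 1.514×10⁻⁵ mm/N.
So P = 1.068 / 1.514×10⁻⁵ = 70.57 kN, compressive.
σ_{invar} = P / A = 70570 / 1150 = 61.36 MPa.

σ ≈ 61.4 MPa (compressive)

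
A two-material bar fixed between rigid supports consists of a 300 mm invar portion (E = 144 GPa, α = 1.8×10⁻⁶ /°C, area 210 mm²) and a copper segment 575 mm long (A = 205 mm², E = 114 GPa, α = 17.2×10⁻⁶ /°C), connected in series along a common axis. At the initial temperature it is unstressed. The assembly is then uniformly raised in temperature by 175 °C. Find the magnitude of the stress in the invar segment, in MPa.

σ ≈ 252 MPa (compressive)

Free thermal expansion of the whole bar: Σ αᵢΔT Lᵢ = 1.8×10⁻⁶×175×300 + 17.2×10⁻⁶×175×575 = 1.825 mm.
The walls prevent any net length change, so an axial force P (same in every segment) develops. Compatibility: P · Σ Lᵢ/(AᵢEᵢ) = δ_free.
The series flexibility is Σ Lᵢ/(AᵢEᵢ) = 300/(210×144×10³) + 575/(205×114×10³) = 3.452×10⁻⁵ mm/N.
So P = 1.825 / 3.452×10⁻⁵ = 52.87 kN, compressive.
σ_{invar} = P / A = 52870 / 210 = 251.8 MPa.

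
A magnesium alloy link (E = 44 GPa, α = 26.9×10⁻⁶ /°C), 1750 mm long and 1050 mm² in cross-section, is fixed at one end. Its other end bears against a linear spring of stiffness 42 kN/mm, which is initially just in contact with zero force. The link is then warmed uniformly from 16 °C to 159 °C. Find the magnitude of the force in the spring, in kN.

If the spring were absent the link would lengthen by αΔT L = 26.9×10⁻⁶ × 143 × 1750 = 6.732 mm.
Let P be the compressive force at the spring. The link shortens elastically by PL/(AE) and the spring compresses by P/k; together these equal δ_free.
So P = δ_free / [L/(AE) + 1/k] = 6.732 / [ 1750/(1050×44×10³) + 1/(42×10³) ].
P = 6.732 / 6.169×10⁻⁵ = 109100 N.

P ≈ 109 kN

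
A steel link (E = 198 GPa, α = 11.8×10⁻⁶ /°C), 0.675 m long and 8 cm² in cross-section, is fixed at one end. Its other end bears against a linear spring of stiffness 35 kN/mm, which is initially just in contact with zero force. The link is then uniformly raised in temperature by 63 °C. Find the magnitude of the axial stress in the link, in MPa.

If the spring were absent the link would lengthen by αΔT L = 11.8×10⁻⁶ × 63 × 675 = 0.5018 mm.
Let P be the compressive force at the spring. The link shortens elastically by PL/(AE) and the spring compresses by P/k; together these equal δ_free.
So P = δ_free / [L/(AE) + 1/k] = 0.5018 / [ 675/(800×198×10³) + 1/(35×10³) ].
P = 0.5018 / 3.283×10⁻⁵ = 15280 N.
σ = P/A = 15280/800 = 19.1 MPa.

σ ≈ 19.1 MPa (compressive)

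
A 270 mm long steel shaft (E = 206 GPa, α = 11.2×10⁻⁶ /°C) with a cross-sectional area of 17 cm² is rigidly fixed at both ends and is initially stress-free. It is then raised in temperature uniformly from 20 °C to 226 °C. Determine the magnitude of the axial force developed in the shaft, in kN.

Full restraint means ε = 0, so the stress is σ = EαΔT = 206×10³ × 11.2×10⁻⁶ × 206 = 475.3 MPa.
Axial force P = σA = 475.3 × 1700 = 808000 N = 808 kN, compressive.

P ≈ 808 kN (compressive)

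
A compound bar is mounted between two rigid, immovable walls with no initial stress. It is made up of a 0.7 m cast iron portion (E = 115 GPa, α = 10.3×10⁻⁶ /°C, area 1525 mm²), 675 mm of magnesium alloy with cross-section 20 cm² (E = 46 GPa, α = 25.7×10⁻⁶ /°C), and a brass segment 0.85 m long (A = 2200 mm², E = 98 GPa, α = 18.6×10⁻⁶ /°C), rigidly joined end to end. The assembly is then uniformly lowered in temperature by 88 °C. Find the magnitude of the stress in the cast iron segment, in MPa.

Free thermal contraction of the whole bar: Σ αᵢΔT Lᵢ = 10.3×10⁻⁶×88×700 + 25.7×10⁻⁶×88×675 + 18.6×10⁻⁶×88×850 = 3.552 mm.
The rigid supports impose zero overall length change; the single axial force P common to all segments must satisfy P Σ Lᵢ/(AᵢEᵢ) = δ_free.
The series flexibility is Σ Lᵢ/(AᵢEᵢ) = 700/(1525×115×10³) + 675/(2000×46×10³) + 850/(2200×98×10³) = 1.527×10⁻⁵ mm/N.
P = 3.552 / 1.527×10⁻⁵ = 232600 N = 232.6 kN, tensile.
σ_{cast iron} = P / A = 232600 / 1525 = 152.5 MPa.

σ ≈ 153 MPa (tensile)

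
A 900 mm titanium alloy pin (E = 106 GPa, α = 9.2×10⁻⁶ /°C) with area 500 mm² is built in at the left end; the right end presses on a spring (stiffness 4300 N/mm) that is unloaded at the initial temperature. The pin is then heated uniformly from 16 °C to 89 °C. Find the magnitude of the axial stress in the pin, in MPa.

If the spring were absent the pin would lengthen by αΔT L = 9.2×10⁻⁶ × 73 × 900 = 0.6044 mm.
Let P be the compressive force at the spring. The pin shortens elastically by PL/(AE) and the spring compresses by P/k; together these equal δ_free.
P [ L/(AE) + 1/k ] = δ_free → P [ 900/(500×106×10³) + 1/(4300) ] = 0.6044.
P = 0.6044 / 0.0002495 = 2422 N.
σ = P/A = 2422/500 = 4.844 MPa.

σ ≈ 4.84 MPa (compressive)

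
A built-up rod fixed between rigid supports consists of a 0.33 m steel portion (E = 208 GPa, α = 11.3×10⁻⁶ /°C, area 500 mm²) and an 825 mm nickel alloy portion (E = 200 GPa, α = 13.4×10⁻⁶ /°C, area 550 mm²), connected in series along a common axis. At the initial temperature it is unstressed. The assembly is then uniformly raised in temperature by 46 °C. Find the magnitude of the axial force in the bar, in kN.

P ≈ 63.7 kN (compressive)

With the walls removed the bar would change length by δ_free = Σ αᵢΔT Lᵢ = 11.3×10⁻⁶×46×330 + 13.4×10⁻⁶×46×825 = 0.6801 mm.
The walls prevent any net length change, so an axial force P (same in every segment) develops. Compatibility: P · Σ Lᵢ/(AᵢEᵢ) = δ_free.
Σ Lᵢ/(AᵢEᵢ) = 330/(500×208×10³) + 825/(550×200×10³) = 1.067×10⁻⁵ mm/N.
P = 0.6801 / 1.067×10⁻⁵ = 63720 N = 63.72 kN, compressive.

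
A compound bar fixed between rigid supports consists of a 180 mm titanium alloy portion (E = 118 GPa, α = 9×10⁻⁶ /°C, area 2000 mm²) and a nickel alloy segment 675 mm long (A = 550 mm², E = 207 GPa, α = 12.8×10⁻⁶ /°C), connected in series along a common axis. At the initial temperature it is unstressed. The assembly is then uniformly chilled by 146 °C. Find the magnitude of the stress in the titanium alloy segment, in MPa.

σ ≈ 112 MPa (tensile)

If the supports were absent, the total length change would be Σ αᵢΔT Lᵢ = 9×10⁻⁶×146×180 + 12.8×10⁻⁶×146×675 = 1.498 mm.
Since the ends are fixed, an axial force P builds up, equal in every segment, with P · Σ Lᵢ/(AᵢEᵢ) = δ_free.
Σ Lᵢ/(AᵢEᵢ) = 180/(2000×118×10³) + 675/(550×207×10³) = 6.692×10⁻⁶ mm/N.
P = 1.498 / 6.692×10⁻⁶ = 223900 N = 223.9 kN, tensile.
σ_{titanium alloy} = P / A = 223900 / 2000 = 111.9 MPa.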